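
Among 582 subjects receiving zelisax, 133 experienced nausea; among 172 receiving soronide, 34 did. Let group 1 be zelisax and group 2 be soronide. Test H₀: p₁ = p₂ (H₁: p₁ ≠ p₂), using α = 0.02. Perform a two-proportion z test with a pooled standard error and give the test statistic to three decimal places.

z = 0.856

p̂₁ = 133/582 = 0.22852, p̂₂ = 34/172 = 0.19767.
Pooled p̂ = (133+34)/(582+172) = 167/754 = 0.22149.
SE = √(p̂(1−p̂)(1/n₁+1/n₂)) = √(0.22149·0.77851·0.00753217) = √(0.00129877) = 0.03604.
z = (0.22852 − 0.19767)/0.03604 = 0.03085/0.03604 = 0.856.
p-value = 2·P(Z > 0.856) ≈ 0.3920, so at α = 0.02 we fail to reject H₀.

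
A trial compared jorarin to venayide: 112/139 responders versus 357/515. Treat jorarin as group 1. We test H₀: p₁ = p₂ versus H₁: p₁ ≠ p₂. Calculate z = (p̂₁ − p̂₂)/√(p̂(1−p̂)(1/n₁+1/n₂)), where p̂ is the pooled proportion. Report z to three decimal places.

z = 2.614

p̂₁ = 112/139 ≈ 0.805755, p̂₂ = 357/515 ≈ 0.693204.
Pooled p̂ = (112+357)/(139+515) = 469/654 = 0.717125.
SE = √(0.202857 × 0.00913599) = 0.043050.
z = (0.805755 − 0.693204)/0.043050 = 0.112551/0.043050 = 2.614.
p-value = 2·P(Z > 2.614) ≈ 0.0089.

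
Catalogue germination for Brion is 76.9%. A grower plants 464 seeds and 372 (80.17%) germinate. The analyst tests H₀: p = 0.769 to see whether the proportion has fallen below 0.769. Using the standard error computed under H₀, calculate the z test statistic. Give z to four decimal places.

p̂ = 372/464 ≈ 0.801724.
Under H₀, SE = √(0.769·0.231/464) = √(0.000382843) = 0.019566.
z = (0.801724 − 0.769)/0.019566 = 0.032724/0.019566 = 1.6725.

z = 1.6725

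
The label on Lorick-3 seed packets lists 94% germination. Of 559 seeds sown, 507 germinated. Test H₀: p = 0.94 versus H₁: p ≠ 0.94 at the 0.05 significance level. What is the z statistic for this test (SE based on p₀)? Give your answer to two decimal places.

p̂ = 507/559 = 0.90698.
Standard error under H₀: √(0.94×0.06/559) = 0.01004.
z = (0.90698 − 0.94)/0.01004 = -0.03302/0.01004 = -3.29.
p-value = 2·P(Z > 3.288) ≈ 0.0010. With α = 0.05, reject H₀.

z = -3.29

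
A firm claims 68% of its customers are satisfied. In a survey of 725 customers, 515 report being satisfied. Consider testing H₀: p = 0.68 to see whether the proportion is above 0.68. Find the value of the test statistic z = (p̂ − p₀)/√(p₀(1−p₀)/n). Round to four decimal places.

p̂ = 515/725 = 0.710345.
Standard error under H₀: √(0.68×0.32/725) = 0.017324.
z = (0.710345 − 0.68)/0.017324 = 0.030345/0.017324 = 1.7516.

z = 1.7516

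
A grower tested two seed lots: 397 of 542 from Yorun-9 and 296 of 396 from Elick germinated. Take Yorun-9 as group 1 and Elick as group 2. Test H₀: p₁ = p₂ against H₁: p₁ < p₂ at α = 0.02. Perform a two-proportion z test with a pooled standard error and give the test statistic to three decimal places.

p̂₁ = 397/542 = 0.73247, p̂₂ = 296/396 = 0.74747.
Pooled p̂ = (397+296)/(542+396) = 693/938 = 0.73881.
SE = √(0.192972 × 0.00437027) = 0.02904.
z = (0.73247 − 0.74747)/0.02904 = -0.01500/0.02904 = -0.517.
p-value = P(Z < -0.517) ≈ 0.3027; since p > α = 0.02, fail to reject H₀.

z = -0.517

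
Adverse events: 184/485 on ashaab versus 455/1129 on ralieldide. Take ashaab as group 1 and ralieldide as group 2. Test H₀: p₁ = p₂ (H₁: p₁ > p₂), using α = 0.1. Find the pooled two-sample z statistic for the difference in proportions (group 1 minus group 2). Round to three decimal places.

p̂₁ = 184/485 ≈ 0.37938, p̂₂ = 455/1129 ≈ 0.40301.
Pooled p̂ = (184+455)/(485+1129) = 639/1614 = 0.39591.
SE = √(p̂(1−p̂)(1/n₁+1/n₂)) = √(0.39591·0.60409·0.0029476) = √(0.000704963) = 0.02655.
z = (0.37938 − 0.40301)/0.02655 = -0.02363/0.02655 = -0.890.
p-value = P(Z > -0.890) ≈ 0.8133. With α = 0.1, fail to reject H₀.

z = -0.890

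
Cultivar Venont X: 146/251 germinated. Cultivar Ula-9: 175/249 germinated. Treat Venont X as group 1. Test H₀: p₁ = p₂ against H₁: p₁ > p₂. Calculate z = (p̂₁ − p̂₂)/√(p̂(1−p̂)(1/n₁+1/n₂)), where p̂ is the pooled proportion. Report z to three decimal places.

p̂₁ = 146/251 ≈ 0.58167, p̂₂ = 175/249 ≈ 0.70281.
Pooled p̂ = (146+175)/(251+249) = 321/500 = 0.64200.
SE = √(0.229836 × 0.00800013) = 0.04288.
z = (0.58167 − 0.70281)/0.04288 = -0.12114/0.04288 = -2.825.

z = -2.825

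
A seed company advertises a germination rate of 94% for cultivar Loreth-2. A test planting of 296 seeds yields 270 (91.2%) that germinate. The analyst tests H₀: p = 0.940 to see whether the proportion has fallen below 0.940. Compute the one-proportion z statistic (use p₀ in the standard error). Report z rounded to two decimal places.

z = -2.02

p̂ = 270/296 ≈ 0.91216.
Under H₀, SE = √(0.94·0.06/296) = √(0.000190541) = 0.01380.
z = (0.91216 − 0.94)/0.01380 = -0.02784/0.01380 = -2.02.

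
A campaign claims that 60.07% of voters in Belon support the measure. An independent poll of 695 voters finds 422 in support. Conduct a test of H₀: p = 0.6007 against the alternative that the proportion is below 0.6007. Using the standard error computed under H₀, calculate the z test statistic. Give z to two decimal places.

p̂ = 422/695 ≈ 0.6072.
SE = √(p₀(1−p₀)/n) = √(0.23986/695) = 0.0186.
z = (0.6072 − 0.6007)/0.0186 = 0.0065/0.0186 = 0.35.

z = 0.35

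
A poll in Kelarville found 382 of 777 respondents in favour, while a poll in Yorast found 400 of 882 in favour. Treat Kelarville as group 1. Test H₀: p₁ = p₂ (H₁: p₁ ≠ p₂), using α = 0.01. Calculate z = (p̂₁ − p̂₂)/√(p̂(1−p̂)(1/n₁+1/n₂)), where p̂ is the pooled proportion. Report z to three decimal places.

z = 1.552

p̂₁ = 382/777 = 0.49163, p̂₂ = 400/882 = 0.45351.
Pooled p̂ = (382+400)/(777+882) = 782/1659 = 0.47137.
SE = √(p̂(1−p̂)(1/n₁+1/n₂)) = √(0.47137·0.52863·0.00242079) = √(0.000603213) = 0.02456.
z = (0.49163 − 0.45351)/0.02456 = 0.03812/0.02456 = 1.552.
Two-sided p-value ≈ 2·Φ(−1.552) = 0.1206. With α = 0.01, fail to reject H₀.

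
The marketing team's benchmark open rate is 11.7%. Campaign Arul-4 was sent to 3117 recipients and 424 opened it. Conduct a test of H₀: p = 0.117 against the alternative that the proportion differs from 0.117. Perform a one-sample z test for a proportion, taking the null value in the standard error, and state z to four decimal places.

z = 3.3052

p̂ = 424/3117 = 0.136028.
Under H₀, SE = √(0.117·0.883/3117) = √(3.31444e-05) = 0.005757.
z = (0.136028 − 0.117)/0.005757 = 0.019028/0.005757 = 3.3052.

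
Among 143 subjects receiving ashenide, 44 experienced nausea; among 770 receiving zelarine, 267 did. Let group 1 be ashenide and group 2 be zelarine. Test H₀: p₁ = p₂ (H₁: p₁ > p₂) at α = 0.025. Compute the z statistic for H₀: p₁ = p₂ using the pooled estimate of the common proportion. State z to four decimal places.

z = -0.9051

p̂₁ = 44/143 = 0.307692, p̂₂ = 267/770 = 0.346753.
Pooled p̂ = (44+267)/(143+770) = 311/913 = 0.340635.
SE = √(0.224603 × 0.00829171) = 0.043155.
z = (0.307692 − 0.346753)/0.043155 = -0.039061/0.043155 = -0.9051.
p-value = P(Z > -0.905) ≈ 0.8173, so at α = 0.025 we fail to reject H₀.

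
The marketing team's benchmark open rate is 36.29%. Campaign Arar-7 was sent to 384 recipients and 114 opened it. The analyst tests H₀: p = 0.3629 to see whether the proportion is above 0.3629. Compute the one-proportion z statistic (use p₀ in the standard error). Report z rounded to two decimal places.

z = -2.69

p̂ = 114/384 = 0.2969.
Under H₀, SE = √(0.3629·0.6371/384) = √(0.000602093) = 0.0245.
z = (0.2969 − 0.3629)/0.0245 = -0.0660/0.0245 = -2.69.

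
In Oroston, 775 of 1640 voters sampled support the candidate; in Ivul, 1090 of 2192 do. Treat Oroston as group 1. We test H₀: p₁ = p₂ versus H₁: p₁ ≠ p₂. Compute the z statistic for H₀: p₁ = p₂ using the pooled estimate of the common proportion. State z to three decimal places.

p̂₁ = 775/1640 = 0.472561, p̂₂ = 1090/2192 = 0.497263.
Pooled p̂ = (775+1090)/(1640+2192) = 1865/3832 = 0.486691.
SE = √(0.249823 × 0.00106596) = 0.016319.
z = (0.472561 − 0.497263)/0.016319 = -0.024702/0.016319 = -1.514.
Two-sided p-value ≈ 2·Φ(−1.514) = 0.1301.

z = -1.514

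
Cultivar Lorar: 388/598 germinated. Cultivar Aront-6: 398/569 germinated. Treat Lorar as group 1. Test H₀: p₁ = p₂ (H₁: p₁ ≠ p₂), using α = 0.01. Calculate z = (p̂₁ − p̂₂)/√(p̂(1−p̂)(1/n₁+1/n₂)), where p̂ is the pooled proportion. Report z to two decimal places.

p̂₁ = 388/598 ≈ 0.6488, p̂₂ = 398/569 ≈ 0.6995.
Pooled p̂ = (388+398)/(598+569) = 786/1167 = 0.6735.
SE = √(p̂(1−p̂)(1/n₁+1/n₂)) = √(0.6735·0.3265·0.00342971) = √(0.00075416) = 0.0275.
z = (0.6488 − 0.6995)/0.0275 = -0.0507/0.0275 = -1.84.
Two-sided p-value ≈ 2·Φ(−1.844) = 0.0652; since p > α = 0.01, fail to reject H₀.

z = -1.84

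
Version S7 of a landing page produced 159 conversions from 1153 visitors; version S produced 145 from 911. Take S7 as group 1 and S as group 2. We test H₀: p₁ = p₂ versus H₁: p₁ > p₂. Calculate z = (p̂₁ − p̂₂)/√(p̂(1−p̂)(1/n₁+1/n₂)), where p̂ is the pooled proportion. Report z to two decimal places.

p̂₁ = 159/1153 = 0.13790, p̂₂ = 145/911 = 0.15917.
Pooled p̂ = (159+145)/(1153+911) = 304/2064 = 0.14729.
SE = √(0.125593 × 0.001965) = 0.01571.
z = (0.13790 − 0.15917)/0.01571 = -0.02127/0.01571 = -1.35.
p-value = P(Z > -1.354) ≈ 0.9121.

z = -1.35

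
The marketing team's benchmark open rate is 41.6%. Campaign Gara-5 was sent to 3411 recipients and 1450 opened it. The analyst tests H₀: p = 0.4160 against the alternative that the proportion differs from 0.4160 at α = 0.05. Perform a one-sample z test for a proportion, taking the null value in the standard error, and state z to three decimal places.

z = 1.078

p̂ = 1450/3411 = 0.42510.
Standard error under H₀: √(0.416×0.584/3411) = 0.00844.
z = (0.42510 − 0.416)/0.00844 = 0.00910/0.00844 = 1.078.
Two-sided p-value ≈ 2·Φ(−1.078) = 0.2812; since p > α = 0.05, fail to reject H₀.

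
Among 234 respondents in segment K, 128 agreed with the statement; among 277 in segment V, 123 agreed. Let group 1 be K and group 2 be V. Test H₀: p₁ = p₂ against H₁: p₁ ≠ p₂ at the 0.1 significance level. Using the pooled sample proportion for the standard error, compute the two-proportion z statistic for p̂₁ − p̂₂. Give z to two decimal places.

p̂₁ = 128/234 = 0.5470, p̂₂ = 123/277 = 0.4440.
Pooled p̂ = (128+123)/(234+277) = 251/511 = 0.4912.
SE = √(0.249922 × 0.00788361) = 0.0444.
z = (0.5470 − 0.4440)/0.0444 = 0.1030/0.0444 = 2.32.
p-value = 2·P(Z > 2.320) ≈ 0.0204, so at α = 0.1 we reject H₀.

z = 2.32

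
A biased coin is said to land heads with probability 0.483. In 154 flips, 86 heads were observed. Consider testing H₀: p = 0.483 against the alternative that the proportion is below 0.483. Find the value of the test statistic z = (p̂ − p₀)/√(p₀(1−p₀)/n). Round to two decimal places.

p̂ = 86/154 ≈ 0.5584.
SE = √(p₀(1−p₀)/n) = √(0.24971/154) = 0.0403.
z = (0.5584 − 0.483)/0.0403 = 0.0754/0.0403 = 1.87.
p-value = P(Z < 1.873) ≈ 0.9695.

z = 1.87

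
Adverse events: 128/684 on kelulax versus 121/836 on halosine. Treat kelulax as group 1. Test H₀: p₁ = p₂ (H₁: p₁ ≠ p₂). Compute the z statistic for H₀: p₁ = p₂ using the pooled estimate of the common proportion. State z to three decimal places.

p̂₁ = 128/684 = 0.18713, p̂₂ = 121/836 = 0.14474.
Pooled p̂ = (128+121)/(684+836) = 249/1520 = 0.16382.
SE = √(p̂(1−p̂)(1/n₁+1/n₂)) = √(0.16382·0.83618·0.00265816) = √(0.000364115) = 0.01908.
z = (0.18713 − 0.14474)/0.01908 = 0.04239/0.01908 = 2.222.

z = 2.222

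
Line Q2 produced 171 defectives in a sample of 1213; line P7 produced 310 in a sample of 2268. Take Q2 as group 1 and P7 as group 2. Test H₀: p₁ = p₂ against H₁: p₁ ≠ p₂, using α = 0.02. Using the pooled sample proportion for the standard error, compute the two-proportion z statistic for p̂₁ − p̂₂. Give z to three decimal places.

p̂₁ = 171/1213 ≈ 0.14097, p̂₂ = 310/2268 ≈ 0.13668.
Pooled p̂ = (171+310)/(1213+2268) = 481/3481 = 0.13818.
SE = √(0.119085 × 0.00126532) = 0.01228.
z = (0.14097 − 0.13668)/0.01228 = 0.00429/0.01228 = 0.349.
Two-sided p-value ≈ 2·Φ(−0.349) = 0.7268. With α = 0.02, fail to reject H₀.

z = 0.349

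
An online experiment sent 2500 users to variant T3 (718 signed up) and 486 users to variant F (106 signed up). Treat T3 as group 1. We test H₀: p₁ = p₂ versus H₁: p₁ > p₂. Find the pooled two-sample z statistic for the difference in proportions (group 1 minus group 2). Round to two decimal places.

z = 3.12

p̂₁ = 718/2500 = 0.28720, p̂₂ = 106/486 = 0.21811.
Pooled p̂ = (718+106)/(2500+486) = 824/2986 = 0.27595.
SE = √(p̂(1−p̂)(1/n₁+1/n₂)) = √(0.27595·0.72405·0.00245761) = √(0.00049104) = 0.02216.
z = (0.28720 − 0.21811)/0.02216 = 0.06909/0.02216 = 3.12.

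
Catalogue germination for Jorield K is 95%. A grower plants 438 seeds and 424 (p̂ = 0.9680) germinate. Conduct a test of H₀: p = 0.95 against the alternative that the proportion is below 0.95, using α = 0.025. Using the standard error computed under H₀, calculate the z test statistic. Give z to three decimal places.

p̂ = 424/438 ≈ 0.968037.
Under H₀, SE = √(0.95·0.05/438) = √(0.000108447) = 0.010414.
z = (0.968037 − 0.95)/0.010414 = 0.018037/0.010414 = 1.732.
p-value = P(Z < 1.732) ≈ 0.9584; since p > α = 0.025, fail to reject H₀.

z = 1.732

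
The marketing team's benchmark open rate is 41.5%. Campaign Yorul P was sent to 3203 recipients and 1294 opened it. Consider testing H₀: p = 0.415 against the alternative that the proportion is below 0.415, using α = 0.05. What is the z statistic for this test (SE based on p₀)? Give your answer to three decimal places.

p̂ = 1294/3203 ≈ 0.403996.
Under H₀, SE = √(0.415·0.585/3203) = √(7.57961e-05) = 0.008706.
z = (0.403996 − 0.415)/0.008706 = -0.011004/0.008706 = -1.264.
p-value = P(Z < -1.264) ≈ 0.1031; since p > α = 0.05, fail to reject H₀.

z = -1.264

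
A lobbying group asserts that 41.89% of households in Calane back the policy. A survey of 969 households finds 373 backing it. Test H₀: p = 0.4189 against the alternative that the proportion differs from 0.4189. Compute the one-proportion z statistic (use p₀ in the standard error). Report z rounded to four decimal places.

z = -2.1431

p̂ = 373/969 = 0.3849329.
SE = √(p₀(1−p₀)/n) = √(0.24342/969) = 0.0158496.
z = (0.3849329 − 0.4189)/0.0158496 = -0.0339671/0.0158496 = -2.1431.
Two-sided p-value ≈ 2·Φ(−2.143) = 0.0321.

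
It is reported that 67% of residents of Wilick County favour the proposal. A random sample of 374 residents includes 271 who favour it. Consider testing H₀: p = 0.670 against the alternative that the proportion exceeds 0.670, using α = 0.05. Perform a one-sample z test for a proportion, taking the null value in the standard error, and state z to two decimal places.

z = 2.25

p̂ = 271/374 = 0.7246.
Standard error under H₀: √(0.67×0.33/374) = 0.0243.
z = (0.7246 − 0.67)/0.0243 = 0.0546/0.0243 = 2.25.
p-value = P(Z > 2.246) ≈ 0.0124. With α = 0.05, reject H₀.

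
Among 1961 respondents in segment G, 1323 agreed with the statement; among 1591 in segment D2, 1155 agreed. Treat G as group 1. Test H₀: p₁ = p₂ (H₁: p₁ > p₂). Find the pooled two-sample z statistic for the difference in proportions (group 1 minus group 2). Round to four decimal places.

z = -3.3105

p̂₁ = 1323/1961 ≈ 0.674656, p̂₂ = 1155/1591 ≈ 0.725959.
Pooled p̂ = (1323+1155)/(1961+1591) = 2478/3552 = 0.697635.
SE = √(0.21094 × 0.00113848) = 0.015497.
z = (0.674656 − 0.725959)/0.015497 = -0.051303/0.015497 = -3.3105.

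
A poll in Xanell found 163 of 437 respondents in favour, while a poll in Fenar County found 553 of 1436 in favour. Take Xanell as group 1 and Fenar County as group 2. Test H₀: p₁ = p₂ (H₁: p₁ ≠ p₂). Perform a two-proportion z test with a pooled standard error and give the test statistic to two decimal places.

p̂₁ = 163/437 ≈ 0.3730, p̂₂ = 553/1436 ≈ 0.3851.
Pooled p̂ = (163+553)/(437+1436) = 716/1873 = 0.3823.
SE = √(p̂(1−p̂)(1/n₁+1/n₂)) = √(0.3823·0.6177·0.00298471) = √(0.000704811) = 0.0265.
z = (0.3730 − 0.3851)/0.0265 = -0.0121/0.0265 = -0.46.
Two-sided p-value ≈ 2·Φ(−0.456) = 0.6486.

z = -0.46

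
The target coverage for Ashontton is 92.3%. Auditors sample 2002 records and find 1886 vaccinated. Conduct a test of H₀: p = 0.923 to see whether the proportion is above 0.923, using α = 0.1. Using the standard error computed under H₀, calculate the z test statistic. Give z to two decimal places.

z = 3.20

p̂ = 1886/2002 ≈ 0.94206.
Standard error under H₀: √(0.923×0.077/2002) = 0.00596.
z = (0.94206 − 0.923)/0.00596 = 0.01906/0.00596 = 3.20.
p-value = P(Z > 3.199) ≈ 0.0007. With α = 0.1, reject H₀.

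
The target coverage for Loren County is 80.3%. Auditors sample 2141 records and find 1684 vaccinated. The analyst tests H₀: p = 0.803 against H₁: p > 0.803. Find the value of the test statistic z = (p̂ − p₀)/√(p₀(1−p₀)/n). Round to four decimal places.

p̂ = 1684/2141 = 0.786548.
SE = √(p₀(1−p₀)/n) = √(0.15819/2141) = 0.008596.
z = (0.786548 − 0.803)/0.008596 = -0.016452/0.008596 = -1.9139.
p-value = P(Z > -1.914) ≈ 0.9722.

z = -1.9139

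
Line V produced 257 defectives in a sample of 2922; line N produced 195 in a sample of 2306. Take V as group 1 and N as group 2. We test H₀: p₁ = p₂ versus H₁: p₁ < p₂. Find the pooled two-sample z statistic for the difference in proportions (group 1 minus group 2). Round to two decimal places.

p̂₁ = 257/2922 ≈ 0.08795, p̂₂ = 195/2306 ≈ 0.08456.
Pooled p̂ = (257+195)/(2922+2306) = 452/5228 = 0.08646.
SE = √(p̂(1−p̂)(1/n₁+1/n₂)) = √(0.08646·0.91354·0.000775883) = √(6.12813e-05) = 0.00783.
z = (0.08795 − 0.08456)/0.00783 = 0.00339/0.00783 = 0.43.

z = 0.43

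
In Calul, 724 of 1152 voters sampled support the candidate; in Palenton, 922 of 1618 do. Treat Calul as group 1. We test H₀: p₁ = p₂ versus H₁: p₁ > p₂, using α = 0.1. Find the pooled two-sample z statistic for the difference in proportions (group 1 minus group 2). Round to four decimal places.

z = 3.0974

p̂₁ = 724/1152 = 0.628472, p̂₂ = 922/1618 = 0.569839.
Pooled p̂ = (724+922)/(1152+1618) = 1646/2770 = 0.594224.
SE = √(p̂(1−p̂)(1/n₁+1/n₂)) = √(0.594224·0.405776·0.0014861) = √(0.000358332) = 0.018930.
z = (0.628472 − 0.569839)/0.018930 = 0.058633/0.018930 = 3.0974.
p-value = P(Z > 3.097) ≈ 0.0010; since p < α = 0.1, reject H₀.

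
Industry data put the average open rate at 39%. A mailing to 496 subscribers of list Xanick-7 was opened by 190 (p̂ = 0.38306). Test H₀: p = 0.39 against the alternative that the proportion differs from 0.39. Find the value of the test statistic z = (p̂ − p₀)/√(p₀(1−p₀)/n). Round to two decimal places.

z = -0.32

p̂ = 190/496 ≈ 0.3831.
SE = √(p₀(1−p₀)/n) = √(0.2379/496) = 0.0219.
z = (0.3831 − 0.39)/0.0219 = -0.0069/0.0219 = -0.32.
p-value = 2·P(Z > 0.317) ≈ 0.7515.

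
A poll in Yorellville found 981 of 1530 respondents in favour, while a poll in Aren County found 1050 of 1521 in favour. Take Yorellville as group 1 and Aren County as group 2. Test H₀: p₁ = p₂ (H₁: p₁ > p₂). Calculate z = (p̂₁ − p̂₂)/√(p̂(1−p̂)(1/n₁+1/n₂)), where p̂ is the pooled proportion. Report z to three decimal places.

p̂₁ = 981/1530 = 0.64118, p̂₂ = 1050/1521 = 0.69034.
Pooled p̂ = (981+1050)/(1530+1521) = 2031/3051 = 0.66568.
SE = √(p̂(1−p̂)(1/n₁+1/n₂)) = √(0.66568·0.33432·0.00131106) = √(0.000291774) = 0.01708.
z = (0.64118 − 0.69034)/0.01708 = -0.04916/0.01708 = -2.878.

z = -2.878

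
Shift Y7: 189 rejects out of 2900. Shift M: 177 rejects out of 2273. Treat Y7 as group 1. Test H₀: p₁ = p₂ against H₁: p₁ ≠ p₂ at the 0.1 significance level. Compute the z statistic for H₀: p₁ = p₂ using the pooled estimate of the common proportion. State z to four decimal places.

p̂₁ = 189/2900 ≈ 0.0651724, p̂₂ = 177/2273 ≈ 0.0778707.
Pooled p̂ = (189+177)/(2900+2273) = 366/5173 = 0.0707520.
SE = √(0.0657461 × 0.000784775) = 0.0071830.
z = (0.0651724 − 0.0778707)/0.0071830 = -0.0126983/0.0071830 = -1.7678.
Two-sided p-value ≈ 2·Φ(−1.768) = 0.0771. With α = 0.1, reject H₀.

z = -1.7678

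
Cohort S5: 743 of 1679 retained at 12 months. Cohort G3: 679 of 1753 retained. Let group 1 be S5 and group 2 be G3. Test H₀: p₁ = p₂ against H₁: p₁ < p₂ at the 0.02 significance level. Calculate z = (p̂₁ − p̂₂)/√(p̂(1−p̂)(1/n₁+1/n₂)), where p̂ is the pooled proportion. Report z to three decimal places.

z = 3.281

p̂₁ = 743/1679 = 0.44253, p̂₂ = 679/1753 = 0.38734.
Pooled p̂ = (743+679)/(1679+1753) = 1422/3432 = 0.41434.
SE = √(0.242662 × 0.00116604) = 0.01682.
z = (0.44253 − 0.38734)/0.01682 = 0.05519/0.01682 = 3.281.
p-value = P(Z < 3.281) ≈ 0.9995, so at α = 0.02 we fail to reject H₀.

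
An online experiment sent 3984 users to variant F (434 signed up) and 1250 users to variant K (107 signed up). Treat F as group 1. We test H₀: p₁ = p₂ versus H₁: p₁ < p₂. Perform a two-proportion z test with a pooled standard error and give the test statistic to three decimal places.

z = 2.364

p̂₁ = 434/3984 = 0.1089357, p̂₂ = 107/1250 = 0.0856000.
Pooled p̂ = (434+107)/(3984+1250) = 541/5234 = 0.1033626.
SE = √(0.0926788 × 0.001051) = 0.0098694.
z = (0.1089357 − 0.0856000)/0.0098694 = 0.0233357/0.0098694 = 2.364.
p-value = P(Z < 2.364) ≈ 0.9910.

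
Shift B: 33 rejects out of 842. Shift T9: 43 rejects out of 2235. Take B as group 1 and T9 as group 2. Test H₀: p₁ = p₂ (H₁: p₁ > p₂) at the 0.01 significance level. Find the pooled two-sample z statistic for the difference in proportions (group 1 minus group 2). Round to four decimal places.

z = 3.1793

p̂₁ = 33/842 ≈ 0.039192, p̂₂ = 43/2235 ≈ 0.019239.
Pooled p̂ = (33+43)/(842+2235) = 76/3077 = 0.024699.
SE = √(0.0240893 × 0.00163508) = 0.006276.
z = (0.039192 − 0.019239)/0.006276 = 0.019953/0.006276 = 3.1793.
p-value = P(Z > 3.179) ≈ 0.0007, so at α = 0.01 we reject H₀.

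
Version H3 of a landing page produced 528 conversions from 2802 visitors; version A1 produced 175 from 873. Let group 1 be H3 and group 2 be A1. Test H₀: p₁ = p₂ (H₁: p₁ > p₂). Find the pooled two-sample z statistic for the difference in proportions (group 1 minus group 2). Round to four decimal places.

z = -0.7885

p̂₁ = 528/2802 ≈ 0.188437, p̂₂ = 175/873 ≈ 0.200458.
Pooled p̂ = (528+175)/(2802+873) = 703/3675 = 0.191293.
SE = √(0.1547 × 0.00150236) = 0.015245.
z = (0.188437 − 0.200458)/0.015245 = -0.012021/0.015245 = -0.7885.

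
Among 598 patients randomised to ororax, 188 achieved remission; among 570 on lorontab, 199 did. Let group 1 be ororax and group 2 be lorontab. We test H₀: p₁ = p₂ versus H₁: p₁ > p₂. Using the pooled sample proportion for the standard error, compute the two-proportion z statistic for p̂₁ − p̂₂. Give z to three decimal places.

p̂₁ = 188/598 ≈ 0.31438, p̂₂ = 199/570 ≈ 0.34912.
Pooled p̂ = (188+199)/(598+570) = 387/1168 = 0.33134.
SE = √(p̂(1−p̂)(1/n₁+1/n₂)) = √(0.33134·0.66866·0.00342663) = √(0.000759177) = 0.02755.
z = (0.31438 − 0.34912)/0.02755 = -0.03474/0.02755 = -1.261.

z = -1.261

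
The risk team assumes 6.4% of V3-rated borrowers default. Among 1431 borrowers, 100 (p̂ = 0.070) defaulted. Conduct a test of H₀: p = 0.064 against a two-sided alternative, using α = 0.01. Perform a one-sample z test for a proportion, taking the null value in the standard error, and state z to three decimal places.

p̂ = 100/1431 = 0.06988.
Standard error under H₀: √(0.064×0.936/1431) = 0.00647.
z = (0.06988 − 0.064)/0.00647 = 0.00588/0.00647 = 0.909.
p-value = 2·P(Z > 0.909) ≈ 0.3634. With α = 0.01, fail to reject H₀.

z = 0.909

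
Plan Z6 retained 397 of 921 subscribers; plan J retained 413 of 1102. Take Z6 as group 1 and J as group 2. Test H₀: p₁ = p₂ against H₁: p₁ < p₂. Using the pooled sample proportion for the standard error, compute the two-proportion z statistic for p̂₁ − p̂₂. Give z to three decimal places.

p̂₁ = 397/921 = 0.431053, p̂₂ = 413/1102 = 0.374773.
Pooled p̂ = (397+413)/(921+1102) = 810/2023 = 0.400395.
SE = √(0.240079 × 0.00199322) = 0.021875.
z = (0.431053 − 0.374773)/0.021875 = 0.056280/0.021875 = 2.573.

z = 2.573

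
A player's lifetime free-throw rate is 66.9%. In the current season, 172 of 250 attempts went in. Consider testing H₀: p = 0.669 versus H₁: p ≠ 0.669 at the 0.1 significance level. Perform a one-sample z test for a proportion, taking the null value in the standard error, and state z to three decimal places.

p̂ = 172/250 = 0.68800.
Under H₀, SE = √(0.669·0.331/250) = √(0.000885756) = 0.02976.
z = (0.68800 − 0.669)/0.02976 = 0.01900/0.02976 = 0.638.
Two-sided p-value ≈ 2·Φ(−0.638) = 0.5232, so at α = 0.1 we fail to reject H₀.

z = 0.638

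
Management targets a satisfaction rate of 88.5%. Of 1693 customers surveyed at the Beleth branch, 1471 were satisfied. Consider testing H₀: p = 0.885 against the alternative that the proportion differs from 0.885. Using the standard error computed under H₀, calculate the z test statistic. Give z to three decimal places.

z = -2.080

p̂ = 1471/1693 = 0.868872.
Standard error under H₀: √(0.885×0.115/1693) = 0.007753.
z = (0.868872 − 0.885)/0.007753 = -0.016128/0.007753 = -2.080.
Two-sided p-value ≈ 2·Φ(−2.080) = 0.0375.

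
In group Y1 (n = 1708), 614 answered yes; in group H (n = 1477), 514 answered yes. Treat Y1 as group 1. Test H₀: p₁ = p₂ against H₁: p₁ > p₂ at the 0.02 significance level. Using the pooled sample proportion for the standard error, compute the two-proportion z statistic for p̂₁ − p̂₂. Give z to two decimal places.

z = 0.68

p̂₁ = 614/1708 ≈ 0.3595, p̂₂ = 514/1477 ≈ 0.3480.
Pooled p̂ = (614+514)/(1708+1477) = 1128/3185 = 0.3542.
SE = √(0.228731 × 0.00126253) = 0.0170.
z = (0.3595 − 0.3480)/0.0170 = 0.0115/0.0170 = 0.68.
p-value = P(Z > 0.676) ≈ 0.2496. With α = 0.02, fail to reject H₀.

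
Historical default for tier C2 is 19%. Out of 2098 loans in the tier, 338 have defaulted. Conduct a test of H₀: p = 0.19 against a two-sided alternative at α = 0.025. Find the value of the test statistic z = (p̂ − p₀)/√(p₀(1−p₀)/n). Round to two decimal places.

p̂ = 338/2098 ≈ 0.161106.
SE = √(p₀(1−p₀)/n) = √(0.1539/2098) = 0.008565.
z = (0.161106 − 0.19)/0.008565 = -0.028894/0.008565 = -3.37.
Two-sided p-value ≈ 2·Φ(−3.374) = 0.0007. With α = 0.025, reject H₀.

z = -3.37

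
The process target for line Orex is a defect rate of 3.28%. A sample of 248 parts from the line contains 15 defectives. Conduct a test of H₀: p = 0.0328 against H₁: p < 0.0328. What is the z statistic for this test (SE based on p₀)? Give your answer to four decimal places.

p̂ = 15/248 = 0.060484.
Standard error under H₀: √(0.0328×0.9672/248) = 0.011310.
z = (0.060484 − 0.0328)/0.011310 = 0.027684/0.011310 = 2.4477.

z = 2.4477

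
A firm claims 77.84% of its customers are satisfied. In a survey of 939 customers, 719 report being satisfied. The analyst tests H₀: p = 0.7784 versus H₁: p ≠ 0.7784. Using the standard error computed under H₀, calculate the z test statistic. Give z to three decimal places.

z = -0.936

p̂ = 719/939 = 0.765708.
Under H₀, SE = √(0.7784·0.2216/939) = √(0.000183699) = 0.013554.
z = (0.765708 − 0.7784)/0.013554 = -0.012692/0.013554 = -0.936.
Two-sided p-value ≈ 2·Φ(−0.936) = 0.3491.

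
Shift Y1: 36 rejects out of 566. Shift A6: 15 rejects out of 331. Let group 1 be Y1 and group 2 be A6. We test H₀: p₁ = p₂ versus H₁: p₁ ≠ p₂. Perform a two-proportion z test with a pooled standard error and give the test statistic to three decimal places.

z = 1.141

p̂₁ = 36/566 ≈ 0.06360, p̂₂ = 15/331 ≈ 0.04532.
Pooled p̂ = (36+15)/(566+331) = 51/897 = 0.05686.
SE = √(0.0536236 × 0.00478793) = 0.01602.
z = (0.06360 − 0.04532)/0.01602 = 0.01828/0.01602 = 1.141.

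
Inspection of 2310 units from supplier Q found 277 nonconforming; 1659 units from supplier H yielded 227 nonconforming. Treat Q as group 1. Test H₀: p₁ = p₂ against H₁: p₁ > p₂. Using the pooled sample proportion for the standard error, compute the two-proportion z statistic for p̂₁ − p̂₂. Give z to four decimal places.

z = -1.5787

p̂₁ = 277/2310 ≈ 0.119913, p̂₂ = 227/1659 ≈ 0.136829.
Pooled p̂ = (277+227)/(2310+1659) = 504/3969 = 0.126984.
SE = √(0.110859 × 0.00103567) = 0.010715.
z = (0.119913 − 0.136829)/0.010715 = -0.016916/0.010715 = -1.5787.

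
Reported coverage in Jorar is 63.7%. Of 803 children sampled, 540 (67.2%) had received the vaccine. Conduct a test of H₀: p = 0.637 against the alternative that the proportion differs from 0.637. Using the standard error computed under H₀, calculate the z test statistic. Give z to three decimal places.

p̂ = 540/803 ≈ 0.67248.
SE = √(p₀(1−p₀)/n) = √(0.23123/803) = 0.01697.
z = (0.67248 − 0.637)/0.01697 = 0.03548/0.01697 = 2.091.

z = 2.091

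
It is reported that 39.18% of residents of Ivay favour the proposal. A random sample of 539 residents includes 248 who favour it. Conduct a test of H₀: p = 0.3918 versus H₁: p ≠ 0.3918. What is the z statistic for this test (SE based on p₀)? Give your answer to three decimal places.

p̂ = 248/539 ≈ 0.460111.
Under H₀, SE = √(0.3918·0.6082/539) = √(0.000442102) = 0.021026.
z = (0.460111 − 0.3918)/0.021026 = 0.068311/0.021026 = 3.249.

z = 3.249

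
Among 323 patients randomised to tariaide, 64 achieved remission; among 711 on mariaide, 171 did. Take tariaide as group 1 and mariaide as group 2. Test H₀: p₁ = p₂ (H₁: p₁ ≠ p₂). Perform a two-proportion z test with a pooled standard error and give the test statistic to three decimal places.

z = -1.507

p̂₁ = 64/323 ≈ 0.19814, p̂₂ = 171/711 ≈ 0.24051.
Pooled p̂ = (64+171)/(323+711) = 235/1034 = 0.22727.
SE = √(0.17562 × 0.00450244) = 0.02812.
z = (0.19814 − 0.24051)/0.02812 = -0.04237/0.02812 = -1.507.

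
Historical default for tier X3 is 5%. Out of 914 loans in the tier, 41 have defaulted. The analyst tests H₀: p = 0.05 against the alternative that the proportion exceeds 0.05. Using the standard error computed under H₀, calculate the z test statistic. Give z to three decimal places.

z = -0.713

p̂ = 41/914 ≈ 0.04486.
Under H₀, SE = √(0.05·0.95/914) = √(5.19694e-05) = 0.00721.
z = (0.04486 − 0.05)/0.00721 = -0.00514/0.00721 = -0.713.
p-value = P(Z > -0.713) ≈ 0.7622.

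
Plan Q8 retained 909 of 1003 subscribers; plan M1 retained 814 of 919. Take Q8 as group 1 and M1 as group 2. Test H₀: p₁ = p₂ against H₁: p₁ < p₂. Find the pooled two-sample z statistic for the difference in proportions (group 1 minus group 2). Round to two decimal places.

z = 1.48

p̂₁ = 909/1003 ≈ 0.9063, p̂₂ = 814/919 ≈ 0.8857.
Pooled p̂ = (909+814)/(1003+919) = 1723/1922 = 0.8965.
SE = √(0.0928179 × 0.00208515) = 0.0139.
z = (0.9063 − 0.8857)/0.0139 = 0.0206/0.0139 = 1.48.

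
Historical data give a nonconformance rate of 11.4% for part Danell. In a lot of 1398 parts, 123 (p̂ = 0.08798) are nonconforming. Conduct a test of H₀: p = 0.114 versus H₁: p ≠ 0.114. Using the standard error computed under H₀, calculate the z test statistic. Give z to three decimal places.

p̂ = 123/1398 = 0.08798.
SE = √(p₀(1−p₀)/n) = √(0.101/1398) = 0.00850.
z = (0.08798 − 0.114)/0.00850 = -0.02602/0.00850 = -3.061.
Two-sided p-value ≈ 2·Φ(−3.061) = 0.0022.

z = -3.061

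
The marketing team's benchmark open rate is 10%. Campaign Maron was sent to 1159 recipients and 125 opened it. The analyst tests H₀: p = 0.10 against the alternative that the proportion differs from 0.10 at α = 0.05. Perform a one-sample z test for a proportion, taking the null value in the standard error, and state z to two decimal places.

p̂ = 125/1159 ≈ 0.10785.
Standard error under H₀: √(0.1×0.9/1159) = 0.00881.
z = (0.10785 − 0.1)/0.00881 = 0.00785/0.00881 = 0.89.
Two-sided p-value ≈ 2·Φ(−0.891) = 0.3729, so at α = 0.05 we fail to reject H₀.

z = 0.89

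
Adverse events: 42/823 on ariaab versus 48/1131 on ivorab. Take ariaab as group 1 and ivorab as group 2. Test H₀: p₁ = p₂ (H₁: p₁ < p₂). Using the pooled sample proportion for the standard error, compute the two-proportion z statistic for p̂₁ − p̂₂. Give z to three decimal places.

p̂₁ = 42/823 ≈ 0.05103, p̂₂ = 48/1131 ≈ 0.04244.
Pooled p̂ = (42+48)/(823+1131) = 90/1954 = 0.04606.
SE = √(p̂(1−p̂)(1/n₁+1/n₂)) = √(0.04606·0.95394·0.00209924) = √(9.22362e-05) = 0.00960.
z = (0.05103 − 0.04244)/0.00960 = 0.00859/0.00960 = 0.895.
p-value = P(Z < 0.895) ≈ 0.8145.

z = 0.895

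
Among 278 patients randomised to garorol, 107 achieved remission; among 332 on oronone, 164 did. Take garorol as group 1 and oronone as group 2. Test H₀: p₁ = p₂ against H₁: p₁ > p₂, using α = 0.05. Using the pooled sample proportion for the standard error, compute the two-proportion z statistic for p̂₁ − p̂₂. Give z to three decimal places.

z = -2.700

p̂₁ = 107/278 = 0.38489, p̂₂ = 164/332 = 0.49398.
Pooled p̂ = (107+164)/(278+332) = 271/610 = 0.44426.
SE = √(0.246893 × 0.00660917) = 0.04040.
z = (0.38489 − 0.49398)/0.04040 = -0.10909/0.04040 = -2.700.
p-value = P(Z > -2.700) ≈ 0.9965, so at α = 0.05 we fail to reject H₀.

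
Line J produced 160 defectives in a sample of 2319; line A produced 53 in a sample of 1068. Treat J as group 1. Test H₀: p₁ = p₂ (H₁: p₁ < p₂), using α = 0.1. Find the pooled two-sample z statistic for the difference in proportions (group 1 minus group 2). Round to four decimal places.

p̂₁ = 160/2319 ≈ 0.0689953, p̂₂ = 53/1068 ≈ 0.0496255.
Pooled p̂ = (160+53)/(2319+1068) = 213/3387 = 0.0628875.
SE = √(0.0589327 × 0.00136755) = 0.0089774.
z = (0.0689953 − 0.0496255)/0.0089774 = 0.0193698/0.0089774 = 2.1576.
p-value = P(Z < 2.158) ≈ 0.9845; since p > α = 0.1, fail to reject H₀.

z = 2.1576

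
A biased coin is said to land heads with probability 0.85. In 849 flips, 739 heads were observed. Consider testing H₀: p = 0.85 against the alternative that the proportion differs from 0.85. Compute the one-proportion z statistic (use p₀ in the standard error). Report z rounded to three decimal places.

z = 1.668

p̂ = 739/849 = 0.870436.
Standard error under H₀: √(0.85×0.15/849) = 0.012255.
z = (0.870436 − 0.85)/0.012255 = 0.020436/0.012255 = 1.668.
p-value = 2·P(Z > 1.668) ≈ 0.0954.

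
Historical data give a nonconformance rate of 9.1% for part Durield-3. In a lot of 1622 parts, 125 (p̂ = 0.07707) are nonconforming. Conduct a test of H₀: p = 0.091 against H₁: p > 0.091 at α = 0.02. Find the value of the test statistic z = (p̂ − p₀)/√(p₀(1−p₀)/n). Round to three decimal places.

p̂ = 125/1622 ≈ 0.07707.
Under H₀, SE = √(0.091·0.909/1622) = √(5.09982e-05) = 0.00714.
z = (0.07707 − 0.091)/0.00714 = -0.01393/0.00714 = -1.951.
p-value = P(Z > -1.951) ≈ 0.9745. With α = 0.02, fail to reject H₀.

z = -1.951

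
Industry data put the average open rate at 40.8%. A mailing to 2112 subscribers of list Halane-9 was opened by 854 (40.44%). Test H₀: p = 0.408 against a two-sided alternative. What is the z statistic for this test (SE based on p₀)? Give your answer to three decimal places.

p̂ = 854/2112 ≈ 0.40436.
SE = √(p₀(1−p₀)/n) = √(0.24154/2112) = 0.01069.
z = (0.40436 − 0.408)/0.01069 = -0.00364/0.01069 = -0.341.

z = -0.341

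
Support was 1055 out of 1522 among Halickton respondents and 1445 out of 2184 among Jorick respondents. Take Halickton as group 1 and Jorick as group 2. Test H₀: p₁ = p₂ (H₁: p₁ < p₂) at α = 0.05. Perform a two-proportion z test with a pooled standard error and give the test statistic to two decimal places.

p̂₁ = 1055/1522 ≈ 0.69317, p̂₂ = 1445/2184 ≈ 0.66163.
Pooled p̂ = (1055+1445)/(1522+2184) = 2500/3706 = 0.67458.
SE = √(p̂(1−p̂)(1/n₁+1/n₂)) = √(0.67458·0.32542·0.00111491) = √(0.000244745) = 0.01564.
z = (0.69317 − 0.66163)/0.01564 = 0.03154/0.01564 = 2.02.
p-value = P(Z < 2.016) ≈ 0.9781. With α = 0.05, fail to reject H₀.

z = 2.02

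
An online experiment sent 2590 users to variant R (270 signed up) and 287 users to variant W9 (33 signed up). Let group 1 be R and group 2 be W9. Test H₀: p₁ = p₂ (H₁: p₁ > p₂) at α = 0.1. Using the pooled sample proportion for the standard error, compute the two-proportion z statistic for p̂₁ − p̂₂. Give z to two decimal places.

p̂₁ = 270/2590 = 0.10425, p̂₂ = 33/287 = 0.11498.
Pooled p̂ = (270+33)/(2590+287) = 303/2877 = 0.10532.
SE = √(0.0942262 × 0.00387042) = 0.01910.
z = (0.10425 − 0.11498)/0.01910 = -0.01073/0.01910 = -0.56.
p-value = P(Z > -0.562) ≈ 0.7130; since p > α = 0.1, fail to reject H₀.

z = -0.56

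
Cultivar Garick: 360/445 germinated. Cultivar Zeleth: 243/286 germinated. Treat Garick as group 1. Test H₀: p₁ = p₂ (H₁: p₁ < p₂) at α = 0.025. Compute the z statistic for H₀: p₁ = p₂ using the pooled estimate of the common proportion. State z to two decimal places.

z = -1.41

p̂₁ = 360/445 = 0.8090, p̂₂ = 243/286 = 0.8497.
Pooled p̂ = (360+243)/(445+286) = 603/731 = 0.8249.
SE = √(0.144442 × 0.00574369) = 0.0288.
z = (0.8090 − 0.8497)/0.0288 = -0.0407/0.0288 = -1.41.
p-value = P(Z < -1.412) ≈ 0.0790; since p > α = 0.025, fail to reject H₀.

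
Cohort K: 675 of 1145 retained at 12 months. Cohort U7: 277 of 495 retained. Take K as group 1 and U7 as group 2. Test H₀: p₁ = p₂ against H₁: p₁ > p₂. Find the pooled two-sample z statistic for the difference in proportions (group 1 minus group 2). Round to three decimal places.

p̂₁ = 675/1145 = 0.58952, p̂₂ = 277/495 = 0.55960.
Pooled p̂ = (675+277)/(1145+495) = 952/1640 = 0.58049.
SE = √(0.243522 × 0.00289356) = 0.02655.
z = (0.58952 − 0.55960)/0.02655 = 0.02992/0.02655 = 1.127.
p-value = P(Z > 1.127) ≈ 0.1298.

z = 1.127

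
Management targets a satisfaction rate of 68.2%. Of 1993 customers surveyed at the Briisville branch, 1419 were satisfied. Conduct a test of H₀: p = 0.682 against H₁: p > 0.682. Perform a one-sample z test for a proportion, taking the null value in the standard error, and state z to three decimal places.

p̂ = 1419/1993 = 0.71199.
SE = √(p₀(1−p₀)/n) = √(0.21688/1993) = 0.01043.
z = (0.71199 − 0.682)/0.01043 = 0.02999/0.01043 = 2.875.

z = 2.875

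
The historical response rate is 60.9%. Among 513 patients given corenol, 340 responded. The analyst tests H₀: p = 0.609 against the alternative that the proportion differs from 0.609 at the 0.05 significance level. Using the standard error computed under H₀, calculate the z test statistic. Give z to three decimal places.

z = 2.496

p̂ = 340/513 ≈ 0.66277.
Under H₀, SE = √(0.609·0.391/513) = √(0.00046417) = 0.02154.
z = (0.66277 − 0.609)/0.02154 = 0.05377/0.02154 = 2.496.
Two-sided p-value ≈ 2·Φ(−2.496) = 0.0126, so at α = 0.05 we reject H₀.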